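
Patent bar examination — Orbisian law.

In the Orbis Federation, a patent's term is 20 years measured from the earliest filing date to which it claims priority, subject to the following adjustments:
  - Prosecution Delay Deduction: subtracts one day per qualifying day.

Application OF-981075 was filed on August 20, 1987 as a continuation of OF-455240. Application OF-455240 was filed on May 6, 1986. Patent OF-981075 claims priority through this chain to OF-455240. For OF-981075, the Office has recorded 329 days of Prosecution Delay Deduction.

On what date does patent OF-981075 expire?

Earliest priority filing: 6 May 1986.
Base term: 6 May 1986 + 20 years → 6 May 2006.
Prosecution Delay Deduction: −329 days → 11 June 2005.

2005-06-11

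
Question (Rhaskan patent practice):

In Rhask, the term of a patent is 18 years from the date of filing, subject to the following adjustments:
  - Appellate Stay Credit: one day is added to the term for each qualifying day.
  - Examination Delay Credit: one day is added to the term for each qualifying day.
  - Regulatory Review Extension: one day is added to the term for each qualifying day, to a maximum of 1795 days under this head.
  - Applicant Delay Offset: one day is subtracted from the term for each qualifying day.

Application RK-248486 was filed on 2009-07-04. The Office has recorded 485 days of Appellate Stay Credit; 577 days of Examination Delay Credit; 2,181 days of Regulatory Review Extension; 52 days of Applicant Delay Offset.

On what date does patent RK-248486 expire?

2035-03-09

Base term: filing date + 18 years → 4 July 2027.
Appellate Stay Credit: +485 days → 31 October 2028.
Examination Delay Credit: +577 days → 31 May 2030.
Regulatory Review Extension: 2181 days claimed exceeds the 1795-day cap, so +1795 days → 30 April 2035.
Applicant Delay Offset: −52 days → 9 March 2035.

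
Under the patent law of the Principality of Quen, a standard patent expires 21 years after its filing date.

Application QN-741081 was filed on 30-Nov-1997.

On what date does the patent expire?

Filing date + 21 years → 30 November 2018.

2018-11-30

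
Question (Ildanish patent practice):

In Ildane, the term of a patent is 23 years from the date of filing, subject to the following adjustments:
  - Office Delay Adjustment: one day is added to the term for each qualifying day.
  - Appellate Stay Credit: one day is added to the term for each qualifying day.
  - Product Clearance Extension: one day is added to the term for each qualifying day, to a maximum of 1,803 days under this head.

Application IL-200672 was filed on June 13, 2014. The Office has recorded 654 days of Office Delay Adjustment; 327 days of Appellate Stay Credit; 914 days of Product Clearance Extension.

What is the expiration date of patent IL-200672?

2042-08-21

Base term: filing date + 23 years → 13 June 2037.
Office Delay Adjustment: +654 days → 29 March 2039.
Appellate Stay Credit: +327 days → 19 February 2040.
Product Clearance Extension: 914 days (within the 1803-day cap) → +914 days → 21 August 2042.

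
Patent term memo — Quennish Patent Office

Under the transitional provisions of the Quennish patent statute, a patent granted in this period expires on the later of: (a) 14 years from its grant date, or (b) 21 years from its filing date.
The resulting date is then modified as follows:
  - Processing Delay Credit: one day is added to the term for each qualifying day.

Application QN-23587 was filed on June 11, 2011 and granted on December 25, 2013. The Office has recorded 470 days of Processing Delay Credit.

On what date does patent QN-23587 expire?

2033-09-24

(a) grant + 14 years → 25 December 2027.
(b) filing + 21 years → 11 June 2032.
Later of the two: 11 June 2032.
Processing Delay Credit: +470 days → 24 September 2033.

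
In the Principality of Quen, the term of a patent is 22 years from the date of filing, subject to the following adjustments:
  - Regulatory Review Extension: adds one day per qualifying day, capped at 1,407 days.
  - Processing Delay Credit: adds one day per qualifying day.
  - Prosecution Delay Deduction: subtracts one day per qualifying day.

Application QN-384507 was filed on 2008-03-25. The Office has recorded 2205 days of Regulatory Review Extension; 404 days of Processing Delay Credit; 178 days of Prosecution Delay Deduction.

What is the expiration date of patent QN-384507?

September 13, 2034

Base term: filing date + 22 years → 25 March 2030.
Regulatory Review Extension: 2205 days claimed exceeds the 1407-day cap, so +1407 days → 30 January 2034.
Processing Delay Credit: +404 days → 10 March 2035.
Prosecution Delay Deduction: −178 days → 13 September 2034.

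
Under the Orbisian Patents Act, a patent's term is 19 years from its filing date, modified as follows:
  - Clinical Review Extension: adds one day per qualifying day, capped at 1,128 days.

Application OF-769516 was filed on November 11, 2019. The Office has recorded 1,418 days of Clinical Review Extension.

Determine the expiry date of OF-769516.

Base term: filing date + 19 years → 11 November 2038.
Clinical Review Extension: 1418 days claimed exceeds the 1128-day cap, so +1128 days → 13 December 2041.

December 13, 2041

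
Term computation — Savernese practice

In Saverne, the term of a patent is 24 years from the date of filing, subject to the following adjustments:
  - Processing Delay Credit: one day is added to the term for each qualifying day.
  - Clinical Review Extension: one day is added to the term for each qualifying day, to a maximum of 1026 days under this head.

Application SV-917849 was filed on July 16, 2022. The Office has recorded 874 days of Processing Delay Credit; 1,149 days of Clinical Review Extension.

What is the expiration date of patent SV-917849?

2051-09-28

Base term: filing date + 24 years → 16 July 2046.
Processing Delay Credit: +874 days → 6 December 2048.
Clinical Review Extension: 1149 days claimed exceeds the 1026-day cap, so +1026 days → 28 September 2051.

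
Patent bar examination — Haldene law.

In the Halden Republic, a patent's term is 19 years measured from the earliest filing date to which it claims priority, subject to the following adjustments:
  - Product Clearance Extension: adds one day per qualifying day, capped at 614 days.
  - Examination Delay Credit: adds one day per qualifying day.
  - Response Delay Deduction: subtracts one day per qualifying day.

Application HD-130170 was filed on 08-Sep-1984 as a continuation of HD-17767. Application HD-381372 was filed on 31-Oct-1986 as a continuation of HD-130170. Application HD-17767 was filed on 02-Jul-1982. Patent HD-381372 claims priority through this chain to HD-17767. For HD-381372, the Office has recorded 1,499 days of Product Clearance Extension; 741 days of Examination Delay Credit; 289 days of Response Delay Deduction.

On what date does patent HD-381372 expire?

Earliest priority filing: 2 July 1982.
Base term: 2 July 1982 + 19 years → 2 July 2001.
Product Clearance Extension: 1499 days claimed exceeds the 614-day cap, so +614 days → 8 March 2003.
Examination Delay Credit: +741 days → 18 March 2005.
Response Delay Deduction: −289 days → 2 June 2004.

June 2, 2004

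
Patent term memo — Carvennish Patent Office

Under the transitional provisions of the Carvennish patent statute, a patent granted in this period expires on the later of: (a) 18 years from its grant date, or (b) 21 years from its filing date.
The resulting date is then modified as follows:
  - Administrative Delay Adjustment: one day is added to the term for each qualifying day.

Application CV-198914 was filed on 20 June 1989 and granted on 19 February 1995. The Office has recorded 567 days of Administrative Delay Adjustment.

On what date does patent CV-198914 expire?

(a) grant + 18 years → 19 February 2013.
(b) filing + 21 years → 20 June 2010.
Later of the two: 19 February 2013.
Administrative Delay Adjustment: +567 days → 9 September 2014.

2014-09-09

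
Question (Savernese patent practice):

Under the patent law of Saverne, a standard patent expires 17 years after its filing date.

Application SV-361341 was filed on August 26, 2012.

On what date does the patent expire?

August 26, 2029

Filing date + 17 years → 26 August 2029.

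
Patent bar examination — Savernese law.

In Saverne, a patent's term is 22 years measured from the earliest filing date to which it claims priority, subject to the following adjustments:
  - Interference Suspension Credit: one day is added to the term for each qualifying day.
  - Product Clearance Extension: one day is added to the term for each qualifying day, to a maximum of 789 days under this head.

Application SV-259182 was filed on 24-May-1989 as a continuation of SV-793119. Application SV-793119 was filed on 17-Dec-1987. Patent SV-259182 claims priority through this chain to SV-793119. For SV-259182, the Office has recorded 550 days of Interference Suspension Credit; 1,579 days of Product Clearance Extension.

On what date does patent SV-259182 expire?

August 17, 2013

Earliest priority filing: 17 December 1987.
Base term: 17 December 1987 + 22 years → 17 December 2009.
Interference Suspension Credit: +550 days → 20 June 2011.
Product Clearance Extension: 1579 days claimed exceeds the 789-day cap, so +789 days → 17 August 2013.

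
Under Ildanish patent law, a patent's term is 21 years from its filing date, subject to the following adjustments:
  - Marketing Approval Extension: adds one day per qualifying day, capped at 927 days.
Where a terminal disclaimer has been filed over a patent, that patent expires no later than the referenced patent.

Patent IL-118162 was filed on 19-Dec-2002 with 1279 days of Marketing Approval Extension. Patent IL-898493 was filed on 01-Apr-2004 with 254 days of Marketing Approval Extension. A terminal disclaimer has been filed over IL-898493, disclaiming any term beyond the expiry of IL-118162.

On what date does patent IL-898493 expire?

December 11, 2025

Natural term of IL-898493:
  Base: filing + 21 years → 1 April 2025.
  Marketing Approval Extension: 254 days (within the 927-day cap) → +254 days → 11 December 2025.
Expiry of referenced patent IL-118162:
  Base: filing + 21 years → 19 December 2023.
  Marketing Approval Extension: 1279 days claimed exceeds the 927-day cap, so +927 days → 3 July 2026.
Terminal disclaimer: IL-898493 expires on the earlier of 11 December 2025 and 3 July 2026.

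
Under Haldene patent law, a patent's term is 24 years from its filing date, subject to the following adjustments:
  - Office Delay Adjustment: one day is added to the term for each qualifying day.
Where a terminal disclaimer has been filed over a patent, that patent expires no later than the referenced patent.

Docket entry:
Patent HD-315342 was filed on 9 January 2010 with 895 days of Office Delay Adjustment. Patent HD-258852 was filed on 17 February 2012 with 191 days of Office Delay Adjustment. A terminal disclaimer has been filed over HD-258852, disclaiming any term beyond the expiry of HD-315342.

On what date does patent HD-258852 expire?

June 22, 2036

Natural term of HD-258852:
  Base: filing + 24 years → 17 February 2036.
  Office Delay Adjustment: +191 days → 26 August 2036.
Expiry of referenced patent HD-315342:
  Base: filing + 24 years → 9 January 2034.
  Office Delay Adjustment: +895 days → 22 June 2036.
Terminal disclaimer: HD-258852 expires on the earlier of 26 August 2036 and 22 June 2036.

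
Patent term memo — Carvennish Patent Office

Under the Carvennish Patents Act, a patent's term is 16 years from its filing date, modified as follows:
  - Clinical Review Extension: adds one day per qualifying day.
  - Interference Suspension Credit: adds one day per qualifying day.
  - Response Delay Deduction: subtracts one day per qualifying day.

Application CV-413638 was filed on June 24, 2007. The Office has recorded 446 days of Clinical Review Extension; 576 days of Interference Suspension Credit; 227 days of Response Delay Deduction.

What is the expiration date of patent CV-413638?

2025-08-27

Base term: filing date + 16 years → 24 June 2023.
Clinical Review Extension: +446 days → 12 September 2024.
Interference Suspension Credit: +576 days → 11 April 2026.
Response Delay Deduction: −227 days → 27 August 2025.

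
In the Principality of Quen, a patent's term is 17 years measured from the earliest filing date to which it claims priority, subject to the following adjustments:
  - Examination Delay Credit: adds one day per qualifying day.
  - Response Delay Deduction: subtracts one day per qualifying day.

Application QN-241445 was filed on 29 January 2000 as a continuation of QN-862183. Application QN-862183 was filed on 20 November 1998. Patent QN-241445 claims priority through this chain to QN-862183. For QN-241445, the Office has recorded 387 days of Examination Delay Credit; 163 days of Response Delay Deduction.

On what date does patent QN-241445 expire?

Earliest priority filing: 20 November 1998.
Base term: 20 November 1998 + 17 years → 20 November 2015.
Examination Delay Credit: +387 days → 11 December 2016.
Response Delay Deduction: −163 days → 1 July 2016.

July 1, 2016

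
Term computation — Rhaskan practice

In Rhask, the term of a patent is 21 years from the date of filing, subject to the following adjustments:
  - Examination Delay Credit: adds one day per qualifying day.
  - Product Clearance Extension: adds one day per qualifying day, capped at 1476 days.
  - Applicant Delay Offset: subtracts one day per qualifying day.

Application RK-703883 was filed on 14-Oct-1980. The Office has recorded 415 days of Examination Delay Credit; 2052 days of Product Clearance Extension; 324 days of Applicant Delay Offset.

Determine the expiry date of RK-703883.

Base term: filing date + 21 years → 14 October 2001.
Examination Delay Credit: +415 days → 3 December 2002.
Product Clearance Extension: 2052 days claimed exceeds the 1476-day cap, so +1476 days → 18 December 2006.
Applicant Delay Offset: −324 days → 28 January 2006.

January 28, 2006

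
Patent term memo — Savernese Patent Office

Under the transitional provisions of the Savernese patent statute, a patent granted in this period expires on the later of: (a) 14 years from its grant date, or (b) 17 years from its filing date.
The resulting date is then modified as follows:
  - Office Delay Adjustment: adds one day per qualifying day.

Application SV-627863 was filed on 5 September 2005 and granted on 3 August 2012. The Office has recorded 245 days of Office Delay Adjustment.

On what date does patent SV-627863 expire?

(a) grant + 14 years → 3 August 2026.
(b) filing + 17 years → 5 September 2022.
Later of the two: 3 August 2026.
Office Delay Adjustment: +245 days → 5 April 2027.

2027-04-05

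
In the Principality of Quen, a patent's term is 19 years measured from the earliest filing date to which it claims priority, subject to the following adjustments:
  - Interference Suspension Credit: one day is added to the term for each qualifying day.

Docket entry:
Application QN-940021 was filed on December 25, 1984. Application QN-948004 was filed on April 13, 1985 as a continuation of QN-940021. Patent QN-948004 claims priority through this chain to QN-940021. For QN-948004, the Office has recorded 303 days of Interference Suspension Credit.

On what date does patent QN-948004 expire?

Earliest priority filing: 25 December 1984.
Base term: 25 December 1984 + 19 years → 25 December 2003.
Interference Suspension Credit: +303 days → 23 October 2004.

October 23, 2004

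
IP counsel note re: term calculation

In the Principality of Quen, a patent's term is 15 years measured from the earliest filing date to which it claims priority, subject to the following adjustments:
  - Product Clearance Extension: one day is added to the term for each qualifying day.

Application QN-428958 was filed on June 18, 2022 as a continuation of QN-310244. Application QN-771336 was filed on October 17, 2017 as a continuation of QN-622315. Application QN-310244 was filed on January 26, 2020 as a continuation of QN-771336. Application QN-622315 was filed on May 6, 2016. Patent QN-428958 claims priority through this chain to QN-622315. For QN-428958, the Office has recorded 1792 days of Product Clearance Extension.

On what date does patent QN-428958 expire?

Earliest priority filing: 6 May 2016.
Base term: 6 May 2016 + 15 years → 6 May 2031.
Product Clearance Extension: +1792 days → 1 April 2036.

April 1, 2036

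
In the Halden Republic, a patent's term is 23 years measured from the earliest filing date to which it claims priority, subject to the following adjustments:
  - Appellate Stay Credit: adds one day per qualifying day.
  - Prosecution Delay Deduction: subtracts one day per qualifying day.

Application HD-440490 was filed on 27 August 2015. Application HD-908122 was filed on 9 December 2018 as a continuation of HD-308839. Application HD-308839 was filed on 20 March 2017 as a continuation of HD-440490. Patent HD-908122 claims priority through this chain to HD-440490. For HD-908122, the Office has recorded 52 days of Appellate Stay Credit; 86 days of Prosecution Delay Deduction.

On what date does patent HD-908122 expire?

July 24, 2038

Earliest priority filing: 27 August 2015.
Base term: 27 August 2015 + 23 years → 27 August 2038.
Appellate Stay Credit: +52 days → 18 October 2038.
Prosecution Delay Deduction: −86 days → 24 July 2038.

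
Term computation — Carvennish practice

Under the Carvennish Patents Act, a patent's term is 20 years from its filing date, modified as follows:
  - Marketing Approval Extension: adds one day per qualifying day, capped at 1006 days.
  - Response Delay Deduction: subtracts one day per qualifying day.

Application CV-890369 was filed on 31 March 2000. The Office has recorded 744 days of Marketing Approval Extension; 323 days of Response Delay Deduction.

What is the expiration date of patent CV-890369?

2021-05-26

Base term: filing date + 20 years → 31 March 2020.
Marketing Approval Extension: 744 days (within the 1006-day cap) → +744 days → 14 April 2022.
Response Delay Deduction: −323 days → 26 May 2021.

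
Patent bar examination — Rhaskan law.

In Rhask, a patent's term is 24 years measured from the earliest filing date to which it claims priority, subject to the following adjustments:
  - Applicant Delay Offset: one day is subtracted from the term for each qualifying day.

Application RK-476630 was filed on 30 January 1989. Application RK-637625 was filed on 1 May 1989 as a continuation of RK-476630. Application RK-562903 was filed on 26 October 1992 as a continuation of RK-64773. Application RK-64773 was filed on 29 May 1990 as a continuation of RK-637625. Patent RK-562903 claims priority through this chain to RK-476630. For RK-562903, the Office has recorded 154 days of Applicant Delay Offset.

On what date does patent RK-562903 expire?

Earliest priority filing: 30 January 1989.
Base term: 30 January 1989 + 24 years → 30 January 2013.
Applicant Delay Offset: −154 days → 29 August 2012.

2012-08-29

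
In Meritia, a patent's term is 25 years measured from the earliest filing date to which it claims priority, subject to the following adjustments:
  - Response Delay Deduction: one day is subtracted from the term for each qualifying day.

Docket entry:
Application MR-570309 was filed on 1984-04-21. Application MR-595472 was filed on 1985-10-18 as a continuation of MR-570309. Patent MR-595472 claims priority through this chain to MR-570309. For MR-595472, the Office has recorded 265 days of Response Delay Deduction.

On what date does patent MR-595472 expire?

Earliest priority filing: 21 April 1984.
Base term: 21 April 1984 + 25 years → 21 April 2009.
Response Delay Deduction: −265 days → 30 July 2008.

2008-07-30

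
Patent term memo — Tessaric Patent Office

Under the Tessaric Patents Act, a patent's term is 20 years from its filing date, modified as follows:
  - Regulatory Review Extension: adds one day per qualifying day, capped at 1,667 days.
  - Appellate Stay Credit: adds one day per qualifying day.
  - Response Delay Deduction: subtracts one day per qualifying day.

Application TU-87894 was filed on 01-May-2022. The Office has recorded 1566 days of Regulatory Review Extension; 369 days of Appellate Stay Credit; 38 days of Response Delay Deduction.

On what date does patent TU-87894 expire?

Base term: filing date + 20 years → 1 May 2042.
Regulatory Review Extension: 1566 days (within the 1667-day cap) → +1566 days → 14 August 2046.
Appellate Stay Credit: +369 days → 18 August 2047.
Response Delay Deduction: −38 days → 11 July 2047.

July 11, 2047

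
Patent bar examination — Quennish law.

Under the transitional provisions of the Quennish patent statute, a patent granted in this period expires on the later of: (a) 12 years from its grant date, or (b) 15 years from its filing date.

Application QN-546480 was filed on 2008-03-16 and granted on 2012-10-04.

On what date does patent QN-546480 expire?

(a) grant + 12 years → 4 October 2024.
(b) filing + 15 years → 16 March 2023.
Later of the two: 4 October 2024.

October 4, 2024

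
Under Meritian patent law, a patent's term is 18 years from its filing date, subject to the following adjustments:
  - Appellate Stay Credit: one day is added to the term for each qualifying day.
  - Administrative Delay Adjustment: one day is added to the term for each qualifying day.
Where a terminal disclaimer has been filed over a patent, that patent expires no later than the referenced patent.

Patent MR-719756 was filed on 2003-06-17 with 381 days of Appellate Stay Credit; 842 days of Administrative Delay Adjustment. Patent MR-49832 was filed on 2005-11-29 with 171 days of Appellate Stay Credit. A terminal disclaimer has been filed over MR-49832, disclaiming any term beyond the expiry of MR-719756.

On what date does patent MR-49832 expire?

Natural term of MR-49832:
  Base: filing + 18 years → 29 November 2023.
  Appellate Stay Credit: +171 days → 18 May 2024.
Expiry of referenced patent MR-719756:
  Base: filing + 18 years → 17 June 2021.
  Appellate Stay Credit: +381 days → 3 July 2022.
  Administrative Delay Adjustment: +842 days → 22 October 2024.
Terminal disclaimer: MR-49832 expires on the earlier of 18 May 2024 and 22 October 2024.

2024-05-18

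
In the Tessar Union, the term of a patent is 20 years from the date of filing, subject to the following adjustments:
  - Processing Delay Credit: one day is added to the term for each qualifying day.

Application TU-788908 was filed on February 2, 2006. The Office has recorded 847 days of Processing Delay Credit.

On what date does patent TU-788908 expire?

Base term: filing date + 20 years → 2 February 2026.
Processing Delay Credit: +847 days → 29 May 2028.

2028-05-29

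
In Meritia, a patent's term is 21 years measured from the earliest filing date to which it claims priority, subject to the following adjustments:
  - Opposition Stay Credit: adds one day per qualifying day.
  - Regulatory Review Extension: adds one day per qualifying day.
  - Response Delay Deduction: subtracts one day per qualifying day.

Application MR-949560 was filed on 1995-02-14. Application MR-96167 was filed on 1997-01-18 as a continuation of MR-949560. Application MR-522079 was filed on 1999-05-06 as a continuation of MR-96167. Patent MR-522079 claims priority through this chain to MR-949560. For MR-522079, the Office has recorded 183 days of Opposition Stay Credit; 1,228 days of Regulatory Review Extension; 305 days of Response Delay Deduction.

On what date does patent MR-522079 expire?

Earliest priority filing: 14 February 1995.
Base term: 14 February 1995 + 21 years → 14 February 2016.
Opposition Stay Credit: +183 days → 15 August 2016.
Regulatory Review Extension: +1228 days → 26 December 2019.
Response Delay Deduction: −305 days → 24 February 2019.

February 24, 2019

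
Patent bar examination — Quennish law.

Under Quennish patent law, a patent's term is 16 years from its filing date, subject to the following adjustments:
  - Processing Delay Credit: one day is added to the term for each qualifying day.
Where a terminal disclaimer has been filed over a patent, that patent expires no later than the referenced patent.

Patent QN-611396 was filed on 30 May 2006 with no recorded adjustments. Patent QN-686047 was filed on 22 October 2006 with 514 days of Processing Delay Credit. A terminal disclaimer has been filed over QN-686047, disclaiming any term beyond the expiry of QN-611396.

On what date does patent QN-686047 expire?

2022-05-30

Natural term of QN-686047:
  Base: filing + 16 years → 22 October 2022.
  Processing Delay Credit: +514 days → 19 March 2024.
Expiry of referenced patent QN-611396:
  Base: filing + 16 years → 30 May 2022.
Terminal disclaimer: QN-686047 expires on the earlier of 19 March 2024 and 30 May 2022.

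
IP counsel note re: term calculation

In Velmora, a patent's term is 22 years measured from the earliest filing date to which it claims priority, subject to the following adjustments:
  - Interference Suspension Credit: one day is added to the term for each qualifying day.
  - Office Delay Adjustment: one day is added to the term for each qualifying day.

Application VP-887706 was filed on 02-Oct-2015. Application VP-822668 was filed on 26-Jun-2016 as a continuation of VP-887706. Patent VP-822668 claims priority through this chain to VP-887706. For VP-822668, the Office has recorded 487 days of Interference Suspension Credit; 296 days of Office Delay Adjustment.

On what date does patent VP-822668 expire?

2039-11-24

Earliest priority filing: 2 October 2015.
Base term: 2 October 2015 + 22 years → 2 October 2037.
Interference Suspension Credit: +487 days → 1 February 2039.
Office Delay Adjustment: +296 days → 24 November 2039.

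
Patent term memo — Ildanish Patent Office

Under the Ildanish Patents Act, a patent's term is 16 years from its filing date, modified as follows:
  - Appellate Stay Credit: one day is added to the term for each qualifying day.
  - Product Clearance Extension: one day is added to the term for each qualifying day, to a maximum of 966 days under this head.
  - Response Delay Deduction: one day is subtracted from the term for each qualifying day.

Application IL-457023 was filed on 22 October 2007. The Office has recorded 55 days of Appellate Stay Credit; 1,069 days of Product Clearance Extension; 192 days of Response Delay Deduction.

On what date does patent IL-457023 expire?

Base term: filing date + 16 years → 22 October 2023.
Appellate Stay Credit: +55 days → 16 December 2023.
Product Clearance Extension: 1069 days claimed exceeds the 966-day cap, so +966 days → 8 August 2026.
Response Delay Deduction: −192 days → 28 January 2026.

January 28, 2026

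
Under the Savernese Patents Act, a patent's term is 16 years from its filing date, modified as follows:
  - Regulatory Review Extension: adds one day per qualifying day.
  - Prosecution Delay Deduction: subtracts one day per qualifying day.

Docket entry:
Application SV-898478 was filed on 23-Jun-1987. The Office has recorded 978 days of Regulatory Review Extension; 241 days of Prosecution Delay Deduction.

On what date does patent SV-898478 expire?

Base term: filing date + 16 years → 23 June 2003.
Regulatory Review Extension: +978 days → 25 February 2006.
Prosecution Delay Deduction: −241 days → 29 June 2005.

June 29, 2005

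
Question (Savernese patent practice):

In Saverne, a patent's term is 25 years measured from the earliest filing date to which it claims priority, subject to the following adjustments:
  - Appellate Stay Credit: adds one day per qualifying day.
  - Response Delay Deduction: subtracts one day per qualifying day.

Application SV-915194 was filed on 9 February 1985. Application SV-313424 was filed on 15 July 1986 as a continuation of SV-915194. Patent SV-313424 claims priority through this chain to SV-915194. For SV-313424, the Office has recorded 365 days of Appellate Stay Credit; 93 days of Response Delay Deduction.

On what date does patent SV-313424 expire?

Earliest priority filing: 9 February 1985.
Base term: 9 February 1985 + 25 years → 9 February 2010.
Appellate Stay Credit: +365 days → 9 February 2011.
Response Delay Deduction: −93 days → 8 November 2010.

November 8, 2010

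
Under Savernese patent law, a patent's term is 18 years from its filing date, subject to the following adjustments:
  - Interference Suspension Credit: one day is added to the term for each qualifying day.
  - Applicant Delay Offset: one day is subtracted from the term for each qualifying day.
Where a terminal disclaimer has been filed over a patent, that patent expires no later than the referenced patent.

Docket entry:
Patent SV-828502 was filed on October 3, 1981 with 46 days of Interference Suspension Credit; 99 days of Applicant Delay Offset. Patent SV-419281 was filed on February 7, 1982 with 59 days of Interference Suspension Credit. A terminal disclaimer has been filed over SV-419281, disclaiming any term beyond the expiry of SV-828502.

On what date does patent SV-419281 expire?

Natural term of SV-419281:
  Base: filing + 18 years → 7 February 2000.
  Interference Suspension Credit: +59 days → 6 April 2000.
Expiry of referenced patent SV-828502:
  Base: filing + 18 years → 3 October 1999.
  Interference Suspension Credit: +46 days → 18 November 1999.
  Applicant Delay Offset: −99 days → 11 August 1999.
Terminal disclaimer: SV-419281 expires on the earlier of 6 April 2000 and 11 August 1999.

1999-08-11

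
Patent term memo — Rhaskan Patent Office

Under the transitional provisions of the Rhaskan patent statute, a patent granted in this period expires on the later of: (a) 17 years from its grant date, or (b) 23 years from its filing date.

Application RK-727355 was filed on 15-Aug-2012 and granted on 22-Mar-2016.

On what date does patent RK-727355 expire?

(a) grant + 17 years → 22 March 2033.
(b) filing + 23 years → 15 August 2035.
Later of the two: 15 August 2035.

August 15, 2035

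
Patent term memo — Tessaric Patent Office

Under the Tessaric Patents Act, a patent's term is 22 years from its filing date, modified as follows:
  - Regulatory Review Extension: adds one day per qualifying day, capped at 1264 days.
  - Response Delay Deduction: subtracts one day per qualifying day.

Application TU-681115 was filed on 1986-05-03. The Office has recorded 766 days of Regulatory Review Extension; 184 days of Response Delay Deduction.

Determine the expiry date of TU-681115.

2009-12-06

Base term: filing date + 22 years → 3 May 2008.
Regulatory Review Extension: 766 days (within the 1264-day cap) → +766 days → 8 June 2010.
Response Delay Deduction: −184 days → 6 December 2009.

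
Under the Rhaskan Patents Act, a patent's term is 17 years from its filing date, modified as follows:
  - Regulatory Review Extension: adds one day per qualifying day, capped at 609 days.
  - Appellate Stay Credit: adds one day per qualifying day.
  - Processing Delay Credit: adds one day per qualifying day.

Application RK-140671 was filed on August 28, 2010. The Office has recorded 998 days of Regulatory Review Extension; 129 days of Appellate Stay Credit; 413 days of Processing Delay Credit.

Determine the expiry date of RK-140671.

October 22, 2030

Base term: filing date + 17 years → 28 August 2027.
Regulatory Review Extension: 998 days claimed exceeds the 609-day cap, so +609 days → 28 April 2029.
Appellate Stay Credit: +129 days → 4 September 2029.
Processing Delay Credit: +413 days → 22 October 2030.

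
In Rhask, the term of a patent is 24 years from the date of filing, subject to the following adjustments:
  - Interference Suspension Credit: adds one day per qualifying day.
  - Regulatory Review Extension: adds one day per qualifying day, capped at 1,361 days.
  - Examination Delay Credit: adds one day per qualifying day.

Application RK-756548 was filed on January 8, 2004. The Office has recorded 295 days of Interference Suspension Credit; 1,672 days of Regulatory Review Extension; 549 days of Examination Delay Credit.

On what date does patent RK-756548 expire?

Base term: filing date + 24 years → 8 January 2028.
Interference Suspension Credit: +295 days → 29 October 2028.
Regulatory Review Extension: 1672 days claimed exceeds the 1361-day cap, so +1361 days → 21 July 2032.
Examination Delay Credit: +549 days → 21 January 2034.

2034-01-21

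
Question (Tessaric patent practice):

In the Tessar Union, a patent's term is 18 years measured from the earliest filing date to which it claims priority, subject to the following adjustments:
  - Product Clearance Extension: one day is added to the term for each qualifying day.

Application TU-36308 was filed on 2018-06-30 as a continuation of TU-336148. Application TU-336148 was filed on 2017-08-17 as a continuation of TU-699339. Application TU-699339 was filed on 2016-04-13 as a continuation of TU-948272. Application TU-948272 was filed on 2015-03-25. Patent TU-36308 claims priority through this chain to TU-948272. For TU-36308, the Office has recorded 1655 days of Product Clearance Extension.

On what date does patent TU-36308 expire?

Earliest priority filing: 25 March 2015.
Base term: 25 March 2015 + 18 years → 25 March 2033.
Product Clearance Extension: +1655 days → 5 October 2037.

October 5, 2037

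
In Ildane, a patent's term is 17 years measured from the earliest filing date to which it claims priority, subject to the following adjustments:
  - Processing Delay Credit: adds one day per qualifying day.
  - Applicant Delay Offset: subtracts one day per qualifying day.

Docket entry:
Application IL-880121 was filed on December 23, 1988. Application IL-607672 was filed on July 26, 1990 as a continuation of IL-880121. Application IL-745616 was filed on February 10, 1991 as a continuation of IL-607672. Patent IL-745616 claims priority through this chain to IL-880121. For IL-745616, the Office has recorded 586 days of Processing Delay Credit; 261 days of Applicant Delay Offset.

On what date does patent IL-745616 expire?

November 13, 2006

Earliest priority filing: 23 December 1988.
Base term: 23 December 1988 + 17 years → 23 December 2005.
Processing Delay Credit: +586 days → 1 August 2007.
Applicant Delay Offset: −261 days → 13 November 2006.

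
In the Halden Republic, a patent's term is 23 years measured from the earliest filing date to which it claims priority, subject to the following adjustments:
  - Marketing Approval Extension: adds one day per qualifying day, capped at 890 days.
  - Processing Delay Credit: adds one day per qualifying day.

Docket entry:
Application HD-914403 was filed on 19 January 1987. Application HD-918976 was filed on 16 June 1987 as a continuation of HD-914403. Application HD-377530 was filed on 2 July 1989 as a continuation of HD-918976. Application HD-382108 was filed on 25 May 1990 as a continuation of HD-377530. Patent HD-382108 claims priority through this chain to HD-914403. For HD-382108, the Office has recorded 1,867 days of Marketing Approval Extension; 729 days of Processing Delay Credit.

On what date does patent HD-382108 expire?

Earliest priority filing: 19 January 1987.
Base term: 19 January 1987 + 23 years → 19 January 2010.
Marketing Approval Extension: 1867 days claimed exceeds the 890-day cap, so +890 days → 27 June 2012.
Processing Delay Credit: +729 days → 26 June 2014.

June 26, 2014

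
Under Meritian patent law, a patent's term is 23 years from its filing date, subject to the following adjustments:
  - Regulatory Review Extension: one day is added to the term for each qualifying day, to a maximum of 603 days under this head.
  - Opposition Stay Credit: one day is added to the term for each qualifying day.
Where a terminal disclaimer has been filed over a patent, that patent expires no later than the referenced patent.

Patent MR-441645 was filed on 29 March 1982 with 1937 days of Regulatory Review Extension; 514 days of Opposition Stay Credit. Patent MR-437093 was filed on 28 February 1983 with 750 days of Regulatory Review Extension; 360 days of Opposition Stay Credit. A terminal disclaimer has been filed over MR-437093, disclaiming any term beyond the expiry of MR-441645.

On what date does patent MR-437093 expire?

Natural term of MR-437093:
  Base: filing + 23 years → 28 February 2006.
  Regulatory Review Extension: 750 days claimed exceeds the 603-day cap, so +603 days → 24 October 2007.
  Opposition Stay Credit: +360 days → 18 October 2008.
Expiry of referenced patent MR-441645:
  Base: filing + 23 years → 29 March 2005.
  Regulatory Review Extension: 1937 days claimed exceeds the 603-day cap, so +603 days → 22 November 2006.
  Opposition Stay Credit: +514 days → 19 April 2008.
Terminal disclaimer: MR-437093 expires on the earlier of 18 October 2008 and 19 April 2008.

2008-04-19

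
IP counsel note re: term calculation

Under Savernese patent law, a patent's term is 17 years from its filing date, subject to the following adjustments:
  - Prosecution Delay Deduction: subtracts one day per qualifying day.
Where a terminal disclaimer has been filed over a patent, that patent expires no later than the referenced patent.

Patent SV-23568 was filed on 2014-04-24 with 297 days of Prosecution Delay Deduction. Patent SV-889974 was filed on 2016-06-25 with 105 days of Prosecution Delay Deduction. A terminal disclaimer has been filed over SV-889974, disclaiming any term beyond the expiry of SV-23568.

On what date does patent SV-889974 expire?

Natural term of SV-889974:
  Base: filing + 17 years → 25 June 2033.
  Prosecution Delay Deduction: −105 days → 12 March 2033.
Expiry of referenced patent SV-23568:
  Base: filing + 17 years → 24 April 2031.
  Prosecution Delay Deduction: −297 days → 1 July 2030.
Terminal disclaimer: SV-889974 expires on the earlier of 12 March 2033 and 1 July 2030.

2030-07-01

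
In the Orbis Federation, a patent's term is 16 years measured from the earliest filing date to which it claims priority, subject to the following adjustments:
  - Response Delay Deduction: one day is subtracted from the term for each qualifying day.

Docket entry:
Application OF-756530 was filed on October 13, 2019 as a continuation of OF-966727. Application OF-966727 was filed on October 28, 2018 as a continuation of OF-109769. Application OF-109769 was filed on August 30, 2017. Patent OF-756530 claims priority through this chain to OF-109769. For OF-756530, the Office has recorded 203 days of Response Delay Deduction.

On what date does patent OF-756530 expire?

February 8, 2033

Earliest priority filing: 30 August 2017.
Base term: 30 August 2017 + 16 years → 30 August 2033.
Response Delay Deduction: −203 days → 8 February 2033.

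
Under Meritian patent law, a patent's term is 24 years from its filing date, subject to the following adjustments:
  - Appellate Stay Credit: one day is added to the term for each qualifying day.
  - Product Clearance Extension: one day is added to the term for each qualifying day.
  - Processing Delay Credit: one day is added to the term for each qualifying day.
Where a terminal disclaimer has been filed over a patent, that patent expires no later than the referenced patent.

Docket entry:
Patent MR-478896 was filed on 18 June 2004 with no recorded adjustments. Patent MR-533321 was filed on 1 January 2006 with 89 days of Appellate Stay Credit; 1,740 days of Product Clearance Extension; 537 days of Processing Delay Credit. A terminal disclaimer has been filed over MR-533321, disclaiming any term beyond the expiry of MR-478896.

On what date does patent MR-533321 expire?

June 18, 2028

Natural term of MR-533321:
  Base: filing + 24 years → 1 January 2030.
  Appellate Stay Credit: +89 days → 31 March 2030.
  Product Clearance Extension: +1740 days → 4 January 2035.
  Processing Delay Credit: +537 days → 24 June 2036.
Expiry of referenced patent MR-478896:
  Base: filing + 24 years → 18 June 2028.
Terminal disclaimer: MR-533321 expires on the earlier of 24 June 2036 and 18 June 2028.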